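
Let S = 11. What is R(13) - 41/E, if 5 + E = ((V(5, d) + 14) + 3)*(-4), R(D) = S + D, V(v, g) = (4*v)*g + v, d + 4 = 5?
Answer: 4193/173 ≈ 24.237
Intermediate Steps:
d = 1 (d = -4 + 5 = 1)
V(v, g) = v + 4*g*v (V(v, g) = 4*g*v + v = v + 4*g*v)
R(D) = 11 + D
E = -173 (E = -5 + ((5*(1 + 4*1) + 14) + 3)*(-4) = -5 + ((5*(1 + 4) + 14) + 3)*(-4) = -5 + ((5*5 + 14) + 3)*(-4) = -5 + ((25 + 14) + 3)*(-4) = -5 + (39 + 3)*(-4) = -5 + 42*(-4) = -5 - 168 = -173)
R(13) - 41/E = (11 + 13) - 41/(-173) = 24 - 41*(-1)/173 = 24 - 1*(-41/173) = 24 + 41/173 = 4193/173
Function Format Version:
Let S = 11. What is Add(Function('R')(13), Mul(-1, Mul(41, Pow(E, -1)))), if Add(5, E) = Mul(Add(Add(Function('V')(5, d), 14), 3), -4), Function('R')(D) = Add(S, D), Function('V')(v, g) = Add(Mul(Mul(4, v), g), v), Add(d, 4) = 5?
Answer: Rational(4193, 173) ≈ 24.237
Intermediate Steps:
d = 1 (d = Add(-4, 5) = 1)
Function('V')(v, g) = Add(v, Mul(4, g, v)) (Function('V')(v, g) = Add(Mul(4, g, v), v) = Add(v, Mul(4, g, v)))
Function('R')(D) = Add(11, D)
E = -173 (E = Add(-5, Mul(Add(Add(Mul(5, Add(1, Mul(4, 1))), 14), 3), -4)) = Add(-5, Mul(Add(Add(Mul(5, Add(1, 4)), 14), 3), -4)) = Add(-5, Mul(Add(Add(Mul(5, 5), 14), 3), -4)) = Add(-5, Mul(Add(Add(25, 14), 3), -4)) = Add(-5, Mul(Add(39, 3), -4)) = Add(-5, Mul(42, -4)) = Add(-5, -168) = -173)
Add(Function('R')(13), Mul(-1, Mul(41, Pow(E, -1)))) = Add(Add(11, 13), Mul(-1, Mul(41, Pow(-173, -1)))) = Add(24, Mul(-1, Mul(41, Rational(-1, 173)))) = Add(24, Mul(-1, Rational(-41, 173))) = Add(24, Rational(41, 173)) = Rational(4193, 173)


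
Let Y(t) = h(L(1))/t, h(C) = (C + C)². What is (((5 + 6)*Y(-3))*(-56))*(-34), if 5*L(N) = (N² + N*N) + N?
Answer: -251328/25 ≈ -10053.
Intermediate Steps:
L(N) = N/5 + 2*N²/5 (L(N) = ((N² + N*N) + N)/5 = ((N² + N²) + N)/5 = (2*N² + N)/5 = (N + 2*N²)/5 = N/5 + 2*N²/5)
h(C) = 4*C² (h(C) = (2*C)² = 4*C²)
Y(t) = 36/(25*t) (Y(t) = (4*((⅕)*1*(1 + 2*1))²)/t = (4*((⅕)*1*(1 + 2))²)/t = (4*((⅕)*1*3)²)/t = (4*(⅗)²)/t = (4*(9/25))/t = 36/(25*t))
(((5 + 6)*Y(-3))*(-56))*(-34) = (((5 + 6)*((36/25)/(-3)))*(-56))*(-34) = ((11*((36/25)*(-⅓)))*(-56))*(-34) = ((11*(-12/25))*(-56))*(-34) = -132/25*(-56)*(-34) = (7392/25)*(-34) = -251328/25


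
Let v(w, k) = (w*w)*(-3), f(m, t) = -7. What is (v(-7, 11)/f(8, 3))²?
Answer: 441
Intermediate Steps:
v(w, k) = -3*w² (v(w, k) = w²*(-3) = -3*w²)
(v(-7, 11)/f(8, 3))² = (-3*(-7)²/(-7))² = (-3*49*(-⅐))² = (-147*(-⅐))² = 21² = 441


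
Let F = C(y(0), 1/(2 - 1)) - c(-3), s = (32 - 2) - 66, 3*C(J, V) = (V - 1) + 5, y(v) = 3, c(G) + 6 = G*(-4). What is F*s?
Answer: 156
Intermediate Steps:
c(G) = -6 - 4*G (c(G) = -6 + G*(-4) = -6 - 4*G)
C(J, V) = 4/3 + V/3 (C(J, V) = ((V - 1) + 5)/3 = ((-1 + V) + 5)/3 = (4 + V)/3 = 4/3 + V/3)
s = -36 (s = 30 - 66 = -36)
F = -13/3 (F = (4/3 + 1/(3*(2 - 1))) - (-6 - 4*(-3)) = (4/3 + (1/3)/1) - (-6 + 12) = (4/3 + (1/3)*1) - 1*6 = (4/3 + 1/3) - 6 = 5/3 - 6 = -13/3 ≈ -4.3333)
F*s = -13/3*(-36) = 156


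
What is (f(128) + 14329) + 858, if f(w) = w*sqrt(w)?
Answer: 15187 + 1024*sqrt(2) ≈ 16635.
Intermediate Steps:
f(w) = w**(3/2)
(f(128) + 14329) + 858 = (128**(3/2) + 14329) + 858 = (1024*sqrt(2) + 14329) + 858 = (14329 + 1024*sqrt(2)) + 858 = 15187 + 1024*sqrt(2)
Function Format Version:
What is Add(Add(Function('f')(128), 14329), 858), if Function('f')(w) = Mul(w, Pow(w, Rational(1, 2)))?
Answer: Add(15187, Mul(1024, Pow(2, Rational(1, 2)))) ≈ 16635.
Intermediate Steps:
Function('f')(w) = Pow(w, Rational(3, 2))
Add(Add(Function('f')(128), 14329), 858) = Add(Add(Pow(128, Rational(3, 2)), 14329), 858) = Add(Add(Mul(1024, Pow(2, Rational(1, 2))), 14329), 858) = Add(Add(14329, Mul(1024, Pow(2, Rational(1, 2)))), 858) = Add(15187, Mul(1024, Pow(2, Rational(1, 2))))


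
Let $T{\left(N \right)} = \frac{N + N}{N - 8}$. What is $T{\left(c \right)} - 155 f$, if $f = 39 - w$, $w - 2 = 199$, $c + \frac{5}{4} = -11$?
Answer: $\frac{2034008}{81} \approx 25111.0$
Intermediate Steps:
$c = - \frac{49}{4}$ ($c = - \frac{5}{4} - 11 = - \frac{49}{4} \approx -12.25$)
$w = 201$ ($w = 2 + 199 = 201$)
$f = -162$ ($f = 39 - 201 = -162$)
$T{\left(N \right)} = \frac{2 N}{-8 + N}$
$T{\left(c \right)} - 155 f = 2 \left(- \frac{49}{4}\right) \frac{1}{-8 - \frac{49}{4}} - -25110 = 2 \left(- \frac{49}{4}\right) \frac{1}{- \frac{81}{4}} + 25110 = 2 \left(- \frac{49}{4}\right) \left(- \frac{4}{81}\right) + 25110 = \frac{98}{81} + 25110 = \frac{2034008}{81}$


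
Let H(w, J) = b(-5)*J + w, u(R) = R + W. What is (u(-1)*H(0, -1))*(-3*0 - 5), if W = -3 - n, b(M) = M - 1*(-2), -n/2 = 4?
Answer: -60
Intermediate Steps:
n = -8 (n = -2*4 = -8)
b(M) = 2 + M (b(M) = M + 2 = 2 + M)
W = 5 (W = -3 - 1*(-8) = -3 + 8 = 5)
u(R) = 5 + R (u(R) = R + 5 = 5 + R)
H(w, J) = w - 3*J (H(w, J) = (2 - 5)*J + w = -3*J + w = w - 3*J)
(u(-1)*H(0, -1))*(-3*0 - 5) = ((5 - 1)*(0 - 3*(-1)))*(-3*0 - 5) = (4*(0 + 3))*(0 - 5) = (4*3)*(-5) = 12*(-5) = -60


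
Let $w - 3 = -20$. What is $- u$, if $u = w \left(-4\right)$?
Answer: $-68$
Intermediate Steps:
$w = -17$ ($w = 3 - 20 = -17$)
$u = 68$ ($u = \left(-17\right) \left(-4\right) = 68$)
$- u = \left(-1\right) 68 = -68$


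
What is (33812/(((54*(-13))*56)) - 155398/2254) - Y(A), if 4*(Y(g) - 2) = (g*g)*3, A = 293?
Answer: -25498321141/395577 ≈ -64459.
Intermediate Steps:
Y(g) = 2 + 3*g²/4 (Y(g) = 2 + ((g*g)*3)/4 = 2 + (g²*3)/4 = 2 + (3*g²)/4 = 2 + 3*g²/4)
(33812/(((54*(-13))*56)) - 155398/2254) - Y(A) = (33812/(((54*(-13))*56)) - 155398/2254) - (2 + (¾)*293²) = (33812/((-702*56)) - 155398*1/2254) - (2 + (¾)*85849) = (33812/(-39312) - 77699/1127) - (2 + 257547/4) = (33812*(-1/39312) - 77699/1127) - 1*257555/4 = (-8453/9828 - 77699/1127) - 257555/4 = -110450329/1582308 - 257555/4 = -25498321141/395577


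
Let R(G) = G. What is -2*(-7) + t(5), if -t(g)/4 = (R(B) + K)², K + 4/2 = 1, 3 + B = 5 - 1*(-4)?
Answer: -86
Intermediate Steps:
B = 6 (B = -3 + (5 - 1*(-4)) = -3 + (5 + 4) = -3 + 9 = 6)
K = -1 (K = -2 + 1 = -1)
t(g) = -100 (t(g) = -4*(6 - 1)² = -4*5² = -4*25 = -100)
-2*(-7) + t(5) = -2*(-7) - 100 = 14 - 100 = -86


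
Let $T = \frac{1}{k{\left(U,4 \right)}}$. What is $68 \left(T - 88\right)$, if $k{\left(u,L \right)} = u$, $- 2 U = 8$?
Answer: $-6001$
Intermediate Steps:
$U = -4$ ($U = \left(- \frac{1}{2}\right) 8 = -4$)
$T = - \frac{1}{4}$ ($T = \frac{1}{-4} = - \frac{1}{4} \approx -0.25$)
$68 \left(T - 88\right) = 68 \left(- \frac{1}{4} - 88\right) = 68 \left(- \frac{353}{4}\right) = -6001$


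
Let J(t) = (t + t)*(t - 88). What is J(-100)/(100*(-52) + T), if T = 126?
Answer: -18800/2537 ≈ -7.4103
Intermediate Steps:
J(t) = 2*t*(-88 + t) (J(t) = (2*t)*(-88 + t) = 2*t*(-88 + t))
J(-100)/(100*(-52) + T) = (2*(-100)*(-88 - 100))/(100*(-52) + 126) = (2*(-100)*(-188))/(-5200 + 126) = 37600/(-5074) = 37600*(-1/5074) = -18800/2537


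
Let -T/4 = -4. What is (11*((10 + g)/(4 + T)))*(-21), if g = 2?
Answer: -693/5 ≈ -138.60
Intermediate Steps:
T = 16 (T = -4*(-4) = 16)
(11*((10 + g)/(4 + T)))*(-21) = (11*((10 + 2)/(4 + 16)))*(-21) = (11*(12/20))*(-21) = (11*(12*(1/20)))*(-21) = (11*(⅗))*(-21) = (33/5)*(-21) = -693/5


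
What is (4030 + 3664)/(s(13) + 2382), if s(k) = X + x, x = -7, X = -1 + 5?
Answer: 7694/2379 ≈ 3.2341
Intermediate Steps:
X = 4
s(k) = -3 (s(k) = 4 - 7 = -3)
(4030 + 3664)/(s(13) + 2382) = (4030 + 3664)/(-3 + 2382) = 7694/2379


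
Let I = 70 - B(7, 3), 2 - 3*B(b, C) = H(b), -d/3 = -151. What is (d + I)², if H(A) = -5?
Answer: 2439844/9 ≈ 2.7109e+5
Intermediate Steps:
d = 453 (d = -3*(-151) = 453)
B(b, C) = 7/3 (B(b, C) = ⅔ - ⅓*(-5) = ⅔ + 5/3 = 7/3)
I = 203/3 (I = 70 - 1*7/3 = 70 - 7/3 = 203/3 ≈ 67.667)
(d + I)² = (453 + 203/3)² = (1562/3)² = 2439844/9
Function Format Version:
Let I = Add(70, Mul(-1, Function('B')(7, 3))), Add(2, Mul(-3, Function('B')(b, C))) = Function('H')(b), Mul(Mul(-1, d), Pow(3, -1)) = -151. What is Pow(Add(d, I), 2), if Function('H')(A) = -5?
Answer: Rational(2439844, 9) ≈ 2.7109e+5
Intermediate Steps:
d = 453 (d = Mul(-3, -151) = 453)
Function('B')(b, C) = Rational(7, 3) (Function('B')(b, C) = Add(Rational(2, 3), Mul(Rational(-1, 3), -5)) = Add(Rational(2, 3), Rational(5, 3)) = Rational(7, 3))
I = Rational(203, 3) (I = Add(70, Mul(-1, Rational(7, 3))) = Add(70, Rational(-7, 3)) = Rational(203, 3) ≈ 67.667)
Pow(Add(d, I), 2) = Pow(Add(453, Rational(203, 3)), 2) = Pow(Rational(1562, 3), 2) = Rational(2439844, 9)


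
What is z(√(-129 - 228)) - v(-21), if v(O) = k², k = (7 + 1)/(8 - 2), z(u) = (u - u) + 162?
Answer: 1442/9 ≈ 160.22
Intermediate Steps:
z(u) = 162 (z(u) = 0 + 162 = 162)
k = 4/3 (k = 8/6 = 8*(⅙) = 4/3 ≈ 1.3333)
v(O) = 16/9 (v(O) = (4/3)² = 16/9)
z(√(-129 - 228)) - v(-21) = 162 - 1*16/9 = 162 - 16/9 = 1442/9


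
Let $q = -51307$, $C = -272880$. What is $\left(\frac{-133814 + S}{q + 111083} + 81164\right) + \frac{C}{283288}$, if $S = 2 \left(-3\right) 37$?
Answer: $\frac{42948830222337}{529181984} \approx 81161.0$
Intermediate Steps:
$S = -222$ ($S = \left(-6\right) 37 = -222$)
$\left(\frac{-133814 + S}{q + 111083} + 81164\right) + \frac{C}{283288} = \left(\frac{-133814 - 222}{-51307 + 111083} + 81164\right) - \frac{272880}{283288} = \left(- \frac{134036}{59776} + 81164\right) - \frac{34110}{35411} = \left(\left(-134036\right) \frac{1}{59776} + 81164\right) - \frac{34110}{35411} = \left(- \frac{33509}{14944} + 81164\right) - \frac{34110}{35411} = \frac{1212881307}{14944} - \frac{34110}{35411} = \frac{42948830222337}{529181984}$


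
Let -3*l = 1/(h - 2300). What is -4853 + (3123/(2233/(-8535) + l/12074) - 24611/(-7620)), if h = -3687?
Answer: -254906124492357161/15185150394180 ≈ -16787.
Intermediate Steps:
l = 1/17961 (l = -1/(3*(-3687 - 2300)) = -⅓/(-5987) = -⅓*(-1/5987) = 1/17961 ≈ 5.5676e-5)
-4853 + (3123/(2233/(-8535) + l/12074) - 24611/(-7620)) = -4853 + (3123/(2233/(-8535) + (1/17961)/12074) - 24611/(-7620)) = -4853 + (3123/(2233*(-1/8535) + (1/17961)*(1/12074)) - 24611*(-1/7620)) = -4853 + (3123/(-2233/8535 + 1/216861114) + 24611/7620) = -4853 + (3123/(-53805651003/205656623110) + 24611/7620) = -4853 + (3123*(-205656623110/53805651003) + 24611/7620) = -4853 + (-71362848219170/5978405667 + 24611/7620) = -4853 - 181212589629401621/15185150394180 = -254906124492357161/15185150394180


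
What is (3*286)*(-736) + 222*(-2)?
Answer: -631932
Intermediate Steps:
(3*286)*(-736) + 222*(-2) = 858*(-736) - 444 = -631488 - 444 = -631932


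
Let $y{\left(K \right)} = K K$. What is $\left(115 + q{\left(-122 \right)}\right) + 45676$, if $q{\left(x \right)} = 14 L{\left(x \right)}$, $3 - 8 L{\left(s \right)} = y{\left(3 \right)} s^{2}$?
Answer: $- \frac{754507}{4} \approx -1.8863 \cdot 10^{5}$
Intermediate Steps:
$y{\left(K \right)} = K^{2}$
$L{\left(s \right)} = \frac{3}{8} - \frac{9 s^{2}}{8}$ ($L{\left(s \right)} = \frac{3}{8} - \frac{3^{2} s^{2}}{8} = \frac{3}{8} - \frac{9 s^{2}}{8}$)
$q{\left(x \right)} = \frac{21}{4} - \frac{63 x^{2}}{4}$ ($q{\left(x \right)} = 14 \left(\frac{3}{8} - \frac{9 x^{2}}{8}\right) = \frac{21}{4} - \frac{63 x^{2}}{4}$)
$\left(115 + q{\left(-122 \right)}\right) + 45676 = \left(115 + \left(\frac{21}{4} - \frac{63 \left(-122\right)^{2}}{4}\right)\right) + 45676 = \left(115 + \left(\frac{21}{4} - 234423\right)\right) + 45676 = \left(115 - \frac{937671}{4}\right) + 45676 = - \frac{937211}{4} + 45676 = - \frac{754507}{4}$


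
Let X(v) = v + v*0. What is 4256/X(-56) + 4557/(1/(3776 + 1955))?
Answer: 26116091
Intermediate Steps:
X(v) = v (X(v) = v + 0 = v)
4256/X(-56) + 4557/(1/(3776 + 1955)) = 4256/(-56) + 4557/(1/(3776 + 1955)) = 4256*(-1/56) + 4557/(1/5731) = -76 + 4557/(1/5731) = -76 + 4557*5731 = -76 + 26116167 = 26116091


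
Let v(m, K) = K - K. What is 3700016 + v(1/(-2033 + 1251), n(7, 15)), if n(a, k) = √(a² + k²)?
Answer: 3700016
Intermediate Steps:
v(m, K) = 0
3700016 + v(1/(-2033 + 1251), n(7, 15)) = 3700016 + 0 = 3700016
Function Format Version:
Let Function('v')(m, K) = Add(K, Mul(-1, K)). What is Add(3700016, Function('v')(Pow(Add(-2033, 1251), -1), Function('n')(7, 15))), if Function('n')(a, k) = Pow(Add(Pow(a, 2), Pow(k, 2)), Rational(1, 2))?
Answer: 3700016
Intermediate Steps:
Function('v')(m, K) = 0
Add(3700016, Function('v')(Pow(Add(-2033, 1251), -1), Function('n')(7, 15))) = Add(3700016, 0) = 3700016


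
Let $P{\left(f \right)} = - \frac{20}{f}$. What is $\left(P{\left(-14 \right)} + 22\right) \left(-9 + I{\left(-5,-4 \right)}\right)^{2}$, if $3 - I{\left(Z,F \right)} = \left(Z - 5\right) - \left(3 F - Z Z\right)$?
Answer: $\frac{178596}{7} \approx 25514.0$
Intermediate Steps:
$I{\left(Z,F \right)} = 8 - Z - Z^{2} + 3 F$ ($I{\left(Z,F \right)} = 3 - \left(\left(Z - 5\right) - \left(3 F - Z Z\right)\right) = 3 - \left(\left(-5 + Z\right) - \left(- Z^{2} + 3 F\right)\right) = 3 - \left(-5 + Z + Z^{2} - 3 F\right) = 3 + \left(5 - Z - Z^{2} + 3 F\right) = 8 - Z - Z^{2} + 3 F$)
$\left(P{\left(-14 \right)} + 22\right) \left(-9 + I{\left(-5,-4 \right)}\right)^{2} = \left(- \frac{20}{-14} + 22\right) \left(-9 + \left(8 - -5 - \left(-5\right)^{2} + 3 \left(-4\right)\right)\right)^{2} = \left(\left(-20\right) \left(- \frac{1}{14}\right) + 22\right) \left(-9 + \left(8 + 5 - 25 - 12\right)\right)^{2} = \left(\frac{10}{7} + 22\right) \left(-9 + \left(8 + 5 - 25 - 12\right)\right)^{2} = \frac{164 \left(-9 - 24\right)^{2}}{7} = \frac{164 \left(-33\right)^{2}}{7} = \frac{164}{7} \cdot 1089 = \frac{178596}{7}$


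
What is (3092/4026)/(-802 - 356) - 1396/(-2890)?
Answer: 812420861/1684186515 ≈ 0.48238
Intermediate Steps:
(3092/4026)/(-802 - 356) - 1396/(-2890) = (3092*(1/4026))/(-1158) - 1396*(-1/2890) = (1546/2013)*(-1/1158) + 698/1445 = -773/1165527 + 698/1445 = 812420861/1684186515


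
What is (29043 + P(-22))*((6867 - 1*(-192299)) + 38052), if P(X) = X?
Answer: 6884303578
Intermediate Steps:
(29043 + P(-22))*((6867 - 1*(-192299)) + 38052) = (29043 - 22)*((6867 - 1*(-192299)) + 38052) = 29021*((6867 + 192299) + 38052) = 29021*(199166 + 38052) = 29021*237218 = 6884303578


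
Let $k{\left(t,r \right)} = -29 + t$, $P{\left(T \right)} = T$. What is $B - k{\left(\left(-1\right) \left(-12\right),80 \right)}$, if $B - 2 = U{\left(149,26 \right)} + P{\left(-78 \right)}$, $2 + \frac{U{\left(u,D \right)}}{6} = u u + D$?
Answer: $133291$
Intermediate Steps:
$U{\left(u,D \right)} = -12 + 6 D + 6 u^{2}$ ($U{\left(u,D \right)} = -12 + 6 \left(u u + D\right) = -12 + 6 \left(u^{2} + D\right) = -12 + 6 \left(D + u^{2}\right) = -12 + \left(6 D + 6 u^{2}\right) = -12 + 6 D + 6 u^{2}$)
$B = 133274$ ($B = 2 + \left(\left(-12 + 6 \cdot 26 + 6 \cdot 149^{2}\right) - 78\right) = 2 + \left(\left(-12 + 156 + 6 \cdot 22201\right) - 78\right) = 2 + \left(\left(-12 + 156 + 133206\right) - 78\right) = 2 + \left(133350 - 78\right) = 2 + 133272 = 133274$)
$B - k{\left(\left(-1\right) \left(-12\right),80 \right)} = 133274 - \left(-29 - -12\right) = 133274 - \left(-29 + 12\right) = 133274 - -17 = 133274 + 17 = 133291$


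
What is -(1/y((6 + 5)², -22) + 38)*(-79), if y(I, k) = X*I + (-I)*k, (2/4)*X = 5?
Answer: 11623823/3872 ≈ 3002.0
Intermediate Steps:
X = 10 (X = 2*5 = 10)
y(I, k) = 10*I - I*k (y(I, k) = 10*I + (-I)*k = 10*I - I*k)
-(1/y((6 + 5)², -22) + 38)*(-79) = -(1/((6 + 5)²*(10 - 1*(-22))) + 38)*(-79) = -(1/(11²*(10 + 22)) + 38)*(-79) = -(1/(121*32) + 38)*(-79) = -(1/3872 + 38)*(-79) = -147137*(-79)/3872 = -1*(-11623823/3872) = 11623823/3872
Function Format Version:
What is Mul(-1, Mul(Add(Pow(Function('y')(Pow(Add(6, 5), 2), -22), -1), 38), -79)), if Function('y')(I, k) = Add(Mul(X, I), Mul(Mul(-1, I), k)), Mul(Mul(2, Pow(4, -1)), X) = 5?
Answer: Rational(11623823, 3872) ≈ 3002.0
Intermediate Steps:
X = 10 (X = Mul(2, 5) = 10)
Function('y')(I, k) = Add(Mul(10, I), Mul(-1, I, k)) (Function('y')(I, k) = Add(Mul(10, I), Mul(Mul(-1, I), k)) = Add(Mul(10, I), Mul(-1, I, k)))
Mul(-1, Mul(Add(Pow(Function('y')(Pow(Add(6, 5), 2), -22), -1), 38), -79)) = Mul(-1, Mul(Add(Pow(Mul(Pow(Add(6, 5), 2), Add(10, Mul(-1, -22))), -1), 38), -79)) = Mul(-1, Mul(Add(Pow(Mul(Pow(11, 2), Add(10, 22)), -1), 38), -79)) = Mul(-1, Mul(Add(Pow(Mul(121, 32), -1), 38), -79)) = Mul(-1, Mul(Add(Pow(3872, -1), 38), -79)) = Mul(-1, Mul(Add(Rational(1, 3872), 38), -79)) = Mul(-1, Mul(Rational(147137, 3872), -79)) = Mul(-1, Rational(-11623823, 3872)) = Rational(11623823, 3872)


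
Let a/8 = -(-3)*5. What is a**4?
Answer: 207360000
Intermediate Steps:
a = 120 (a = 8*(-(-3)*5) = 8*(-3*(-5)) = 8*15 = 120)
a**4 = 120**4 = 207360000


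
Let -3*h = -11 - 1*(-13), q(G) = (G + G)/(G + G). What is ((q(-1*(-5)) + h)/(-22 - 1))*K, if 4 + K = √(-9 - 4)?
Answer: 4/69 - I*√13/69 ≈ 0.057971 - 0.052254*I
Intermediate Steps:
q(G) = 1 (q(G) = (2*G)/((2*G)) = (2*G)*(1/(2*G)) = 1)
K = -4 + I*√13 (K = -4 + √(-9 - 4) = -4 + √(-13) = -4 + I*√13 ≈ -4.0 + 3.6056*I)
h = -⅔ (h = -(-11 - 1*(-13))/3 = -(-11 + 13)/3 = -⅓*2 = -⅔ ≈ -0.66667)
((q(-1*(-5)) + h)/(-22 - 1))*K = ((1 - ⅔)/(-22 - 1))*(-4 + I*√13) = ((⅓)/(-23))*(-4 + I*√13) = ((⅓)*(-1/23))*(-4 + I*√13) = -(-4 + I*√13)/69 = 4/69 - I*√13/69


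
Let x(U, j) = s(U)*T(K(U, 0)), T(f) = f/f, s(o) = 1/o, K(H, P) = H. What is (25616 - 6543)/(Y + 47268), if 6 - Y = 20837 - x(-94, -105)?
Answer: 1792862/2485077 ≈ 0.72145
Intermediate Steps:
s(o) = 1/o
T(f) = 1
x(U, j) = 1/U
Y = -1958115/94 (Y = 6 - (20837 - 1/(-94)) = 6 - (20837 - 1*(-1/94)) = 6 - (20837 + 1/94) = 6 - 1*1958679/94 = 6 - 1958679/94 = -1958115/94 ≈ -20831.)
(25616 - 6543)/(Y + 47268) = (25616 - 6543)/(-1958115/94 + 47268) = 19073/(2485077/94) = 19073*(94/2485077) = 1792862/2485077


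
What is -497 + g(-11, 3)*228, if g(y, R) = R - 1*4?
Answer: -725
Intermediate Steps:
g(y, R) = -4 + R (g(y, R) = R - 4 = -4 + R)
-497 + g(-11, 3)*228 = -497 + (-4 + 3)*228 = -497 - 1*228 = -497 - 228 = -725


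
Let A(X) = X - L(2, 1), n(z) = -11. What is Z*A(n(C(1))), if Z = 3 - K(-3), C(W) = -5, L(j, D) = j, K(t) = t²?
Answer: 78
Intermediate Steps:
Z = -6 (Z = 3 - 1*(-3)² = 3 - 1*9 = 3 - 9 = -6)
A(X) = -2 + X (A(X) = X - 1*2 = X - 2 = -2 + X)
Z*A(n(C(1))) = -6*(-2 - 11) = -6*(-13) = 78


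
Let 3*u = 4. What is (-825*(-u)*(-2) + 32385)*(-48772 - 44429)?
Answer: -2813272185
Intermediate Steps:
u = 4/3 (u = (⅓)*4 = 4/3 ≈ 1.3333)
(-825*(-u)*(-2) + 32385)*(-48772 - 44429) = (-825*(-1*4/3)*(-2) + 32385)*(-48772 - 44429) = (-(-1100)*(-2) + 32385)*(-93201) = (-825*8/3 + 32385)*(-93201) = (-2200 + 32385)*(-93201) = 30185*(-93201) = -2813272185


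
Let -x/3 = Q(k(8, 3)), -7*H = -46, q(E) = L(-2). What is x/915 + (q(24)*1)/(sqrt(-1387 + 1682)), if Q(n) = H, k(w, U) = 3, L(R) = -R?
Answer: -46/2135 + 2*sqrt(295)/295 ≈ 0.094899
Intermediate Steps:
q(E) = 2 (q(E) = -1*(-2) = 2)
H = 46/7 (H = -1/7*(-46) = 46/7 ≈ 6.5714)
Q(n) = 46/7
x = -138/7 (x = -3*46/7 = -138/7 ≈ -19.714)
x/915 + (q(24)*1)/(sqrt(-1387 + 1682)) = -138/7/915 + (2*1)/(sqrt(-1387 + 1682)) = -138/7*1/915 + 2/(sqrt(295)) = -46/2135 + 2*(sqrt(295)/295) = -46/2135 + 2*sqrt(295)/295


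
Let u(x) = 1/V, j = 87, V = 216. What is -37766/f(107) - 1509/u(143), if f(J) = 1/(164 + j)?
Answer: -9805210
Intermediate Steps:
u(x) = 1/216
f(J) = 1/251 (f(J) = 1/(164 + 87) = 1/251)
-37766/f(107) - 1509/u(143) = -37766/1/251 - 1509/1/216 = -37766*251 - 1509*216 = -9479266 - 325944 = -9805210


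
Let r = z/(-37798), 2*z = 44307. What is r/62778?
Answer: -14769/1581921896 ≈ -9.3361e-6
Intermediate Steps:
z = 44307/2 (z = (½)*44307 = 44307/2 ≈ 22154.)
r = -44307/75596 (r = (44307/2)/(-37798) = (44307/2)*(-1/37798) = -44307/75596 ≈ -0.58610)
r/62778 = -44307/75596/62778 = -44307/75596*1/62778 = -14769/1581921896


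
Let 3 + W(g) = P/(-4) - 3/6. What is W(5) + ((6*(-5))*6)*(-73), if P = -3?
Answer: 52549/4 ≈ 13137.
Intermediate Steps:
W(g) = -11/4 (W(g) = -3 + (-3/(-4) - 3/6) = -3 + (-3*(-1/4) - 3*1/6) = -3 + (3/4 - 1/2) = -3 + 1/4 = -11/4)
W(5) + ((6*(-5))*6)*(-73) = -11/4 + ((6*(-5))*6)*(-73) = -11/4 - 30*6*(-73) = -11/4 - 180*(-73) = -11/4 + 13140 = 52549/4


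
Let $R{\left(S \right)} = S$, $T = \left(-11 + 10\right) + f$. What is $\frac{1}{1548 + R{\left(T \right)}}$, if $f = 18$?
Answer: $\frac{1}{1565} \approx 0.00063898$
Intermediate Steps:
$T = 17$ ($T = \left(-11 + 10\right) + 18 = -1 + 18 = 17$)
$\frac{1}{1548 + R{\left(T \right)}} = \frac{1}{1548 + 17} = \frac{1}{1565}$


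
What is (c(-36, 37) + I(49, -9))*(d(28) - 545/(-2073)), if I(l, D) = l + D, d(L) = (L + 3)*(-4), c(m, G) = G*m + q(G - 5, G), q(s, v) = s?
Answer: 107732940/691 ≈ 1.5591e+5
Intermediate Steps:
c(m, G) = -5 + G + G*m (c(m, G) = G*m + (G - 5) = G*m + (-5 + G) = -5 + G + G*m)
d(L) = -12 - 4*L (d(L) = (3 + L)*(-4) = -12 - 4*L)
I(l, D) = D + l
(c(-36, 37) + I(49, -9))*(d(28) - 545/(-2073)) = ((-5 + 37 + 37*(-36)) + (-9 + 49))*((-12 - 4*28) - 545/(-2073)) = ((-5 + 37 - 1332) + 40)*((-12 - 112) - 545*(-1/2073)) = (-1300 + 40)*(-124 + 545/2073) = -1260*(-256507/2073) = 107732940/691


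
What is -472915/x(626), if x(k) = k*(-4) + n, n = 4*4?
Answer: 472915/2488 ≈ 190.08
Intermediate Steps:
n = 16
x(k) = 16 - 4*k (x(k) = k*(-4) + 16 = -4*k + 16 = 16 - 4*k)
-472915/x(626) = -472915/(16 - 4*626) = -472915/(16 - 2504) = -472915/(-2488) = -472915*(-1/2488) = 472915/2488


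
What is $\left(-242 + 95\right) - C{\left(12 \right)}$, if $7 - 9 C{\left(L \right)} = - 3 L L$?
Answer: $- \frac{1762}{9} \approx -195.78$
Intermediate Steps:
$C{\left(L \right)} = \frac{7}{9} + \frac{L^{2}}{3}$ ($C{\left(L \right)} = \frac{7}{9} - \frac{- 3 L L}{9} = \frac{7}{9} - \frac{\left(-3\right) L^{2}}{9} = \frac{7}{9} + \frac{L^{2}}{3}$)
$\left(-242 + 95\right) - C{\left(12 \right)} = \left(-242 + 95\right) - \left(\frac{7}{9} + \frac{12^{2}}{3}\right) = -147 - \left(\frac{7}{9} + \frac{1}{3} \cdot 144\right) = -147 - \left(\frac{7}{9} + 48\right) = -147 - \frac{439}{9} = - \frac{1762}{9}$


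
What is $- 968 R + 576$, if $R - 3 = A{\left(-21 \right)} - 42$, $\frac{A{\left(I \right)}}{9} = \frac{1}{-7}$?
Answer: $\frac{277008}{7} \approx 39573.0$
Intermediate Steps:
$A{\left(I \right)} = - \frac{9}{7}$ ($A{\left(I \right)} = \frac{9}{-7} = 9 \left(- \frac{1}{7}\right) = - \frac{9}{7}$)
$R = - \frac{282}{7}$ ($R = 3 - \frac{303}{7} = - \frac{282}{7} \approx -40.286$)
$- 968 R + 576 = \left(-968\right) \left(- \frac{282}{7}\right) + 576 = \frac{272976}{7} + 576 = \frac{277008}{7}$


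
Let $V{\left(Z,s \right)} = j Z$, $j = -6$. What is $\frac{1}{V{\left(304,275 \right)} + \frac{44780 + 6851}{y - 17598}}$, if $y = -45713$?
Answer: $- \frac{63311}{115530895} \approx -0.000548$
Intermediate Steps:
$V{\left(Z,s \right)} = - 6 Z$
$\frac{1}{V{\left(304,275 \right)} + \frac{44780 + 6851}{y - 17598}} = \frac{1}{\left(-6\right) 304 + \frac{44780 + 6851}{-45713 - 17598}} = \frac{1}{-1824 + \frac{51631}{-63311}} = \frac{1}{-1824 + 51631 \left(- \frac{1}{63311}\right)} = \frac{1}{-1824 - \frac{51631}{63311}} = \frac{1}{- \frac{115530895}{63311}} = - \frac{63311}{115530895}$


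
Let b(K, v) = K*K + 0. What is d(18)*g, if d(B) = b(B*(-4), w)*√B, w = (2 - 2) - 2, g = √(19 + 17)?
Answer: 93312*√2 ≈ 1.3196e+5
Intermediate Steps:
g = 6 (g = √36 = 6)
w = -2 (w = 0 - 2 = -2)
b(K, v) = K² (b(K, v) = K² + 0 = K²)
d(B) = 16*B^(5/2) (d(B) = (B*(-4))²*√B = (-4*B)²*√B = (16*B²)*√B = 16*B^(5/2))
d(18)*g = (16*18^(5/2))*6 = (16*(972*√2))*6 = (15552*√2)*6 = 93312*√2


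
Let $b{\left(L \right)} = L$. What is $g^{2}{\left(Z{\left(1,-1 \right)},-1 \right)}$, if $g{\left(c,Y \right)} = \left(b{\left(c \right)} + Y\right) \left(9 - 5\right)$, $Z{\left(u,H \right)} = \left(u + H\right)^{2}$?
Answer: $16$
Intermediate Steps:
$Z{\left(u,H \right)} = \left(H + u\right)^{2}$
$g{\left(c,Y \right)} = 4 Y + 4 c$ ($g{\left(c,Y \right)} = \left(c + Y\right) \left(9 - 5\right) = \left(Y + c\right) 4 = 4 Y + 4 c$)
$g^{2}{\left(Z{\left(1,-1 \right)},-1 \right)} = \left(4 \left(-1\right) + 4 \left(-1 + 1\right)^{2}\right)^{2} = \left(-4 + 4 \cdot 0^{2}\right)^{2} = \left(-4 + 4 \cdot 0\right)^{2} = \left(-4 + 0\right)^{2} = \left(-4\right)^{2} = 16$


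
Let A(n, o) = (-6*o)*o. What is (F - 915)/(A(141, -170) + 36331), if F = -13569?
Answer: 14484/137069 ≈ 0.10567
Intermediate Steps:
A(n, o) = -6*o**2
(F - 915)/(A(141, -170) + 36331) = (-13569 - 915)/(-6*(-170)**2 + 36331) = -14484/(-6*28900 + 36331) = -14484/(-173400 + 36331) = -14484/(-137069) = -14484*(-1/137069) = 14484/137069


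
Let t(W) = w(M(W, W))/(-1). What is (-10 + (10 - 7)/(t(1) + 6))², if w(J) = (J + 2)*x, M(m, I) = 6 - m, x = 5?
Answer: 85849/841 ≈ 102.08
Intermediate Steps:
w(J) = 10 + 5*J (w(J) = (J + 2)*5 = (2 + J)*5 = 10 + 5*J)
t(W) = -40 + 5*W (t(W) = (10 + 5*(6 - W))/(-1) = (10 + (30 - 5*W))*(-1) = (40 - 5*W)*(-1) = -40 + 5*W)
(-10 + (10 - 7)/(t(1) + 6))² = (-10 + (10 - 7)/((-40 + 5*1) + 6))² = (-10 + 3/((-40 + 5) + 6))² = (-10 + 3/(-35 + 6))² = (-10 + 3/(-29))² = (-10 + 3*(-1/29))² = (-10 - 3/29)² = (-293/29)² = 85849/841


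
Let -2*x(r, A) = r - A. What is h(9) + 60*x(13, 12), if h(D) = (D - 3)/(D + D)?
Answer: -89/3 ≈ -29.667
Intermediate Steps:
x(r, A) = A/2 - r/2 (x(r, A) = -(r - A)/2 = A/2 - r/2)
h(D) = (-3 + D)/(2*D) (h(D) = (-3 + D)/((2*D)) = (-3 + D)*(1/(2*D)) = (-3 + D)/(2*D))
h(9) + 60*x(13, 12) = (1/2)*(-3 + 9)/9 + 60*((1/2)*12 - 1/2*13) = (1/2)*(1/9)*6 + 60*(6 - 13/2) = 1/3 + 60*(-1/2) = 1/3 - 30 = -89/3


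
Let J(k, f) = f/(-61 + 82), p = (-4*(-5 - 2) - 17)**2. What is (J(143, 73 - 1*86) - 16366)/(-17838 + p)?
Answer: 343699/372057 ≈ 0.92378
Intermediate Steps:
p = 121 (p = (-4*(-7) - 17)**2 = (28 - 17)**2 = 11**2 = 121)
J(k, f) = f/21
(J(143, 73 - 1*86) - 16366)/(-17838 + p) = ((73 - 1*86)/21 - 16366)/(-17838 + 121) = ((73 - 86)/21 - 16366)/(-17717) = ((1/21)*(-13) - 16366)*(-1/17717) = (-13/21 - 16366)*(-1/17717) = -343699/21*(-1/17717) = 343699/372057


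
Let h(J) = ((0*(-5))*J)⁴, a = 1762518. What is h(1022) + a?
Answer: 1762518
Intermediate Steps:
h(J) = 0 (h(J) = (0*J)⁴ = 0⁴ = 0)
h(1022) + a = 0 + 1762518 = 1762518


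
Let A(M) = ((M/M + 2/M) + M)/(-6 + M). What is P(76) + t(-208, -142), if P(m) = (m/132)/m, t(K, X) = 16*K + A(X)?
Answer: -1153697569/346764 ≈ -3327.0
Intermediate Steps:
A(M) = (1 + M + 2/M)/(-6 + M) (A(M) = ((1 + 2/M) + M)/(-6 + M) = (1 + M + 2/M)/(-6 + M))
t(K, X) = 16*K + (2 + X + X**2)/(X*(-6 + X))
P(m) = 1/132 (P(m) = (m*(1/132))/m = (m/132)/m = 1/132)
P(76) + t(-208, -142) = 1/132 + (2 - 142 + (-142)**2 + 16*(-208)*(-142)*(-6 - 142))/((-142)*(-6 - 142)) = 1/132 - 1/142*(2 - 142 + 20164 + 16*(-208)*(-142)*(-148))/(-148) = 1/132 - 1/142*(-1/148)*(2 - 142 + 20164 - 69941248) = 1/132 - 1/142*(-1/148)*(-69921224) = 1/132 - 8740153/2627 = -1153697569/346764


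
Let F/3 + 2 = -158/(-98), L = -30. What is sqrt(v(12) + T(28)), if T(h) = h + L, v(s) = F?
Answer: I*sqrt(155)/7 ≈ 1.7786*I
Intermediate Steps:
F = -57/49 (F = -6 + 3*(-158/(-98)) = -6 + 3*(-158*(-1/98)) = -6 + 3*(79/49) = -6 + 237/49 = -57/49 ≈ -1.1633)
v(s) = -57/49
T(h) = -30 + h (T(h) = h - 30 = -30 + h)
sqrt(v(12) + T(28)) = sqrt(-57/49 + (-30 + 28)) = sqrt(-57/49 - 2) = sqrt(-155/49) = I*sqrt(155)/7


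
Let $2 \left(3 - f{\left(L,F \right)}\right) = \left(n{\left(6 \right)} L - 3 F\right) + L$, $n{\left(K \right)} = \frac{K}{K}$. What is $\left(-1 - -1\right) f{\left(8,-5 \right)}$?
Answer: $0$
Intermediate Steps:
$n{\left(K \right)} = 1$
$f{\left(L,F \right)} = 3 - L + \frac{3 F}{2}$ ($f{\left(L,F \right)} = 3 - \frac{\left(1 L - 3 F\right) + L}{2} = 3 - \frac{\left(L - 3 F\right) + L}{2} = 3 - \frac{- 3 F + 2 L}{2} = 3 + \left(- L + \frac{3 F}{2}\right) = 3 - L + \frac{3 F}{2}$)
$\left(-1 - -1\right) f{\left(8,-5 \right)} = \left(-1 - -1\right) \left(3 - 8 + \frac{3}{2} \left(-5\right)\right) = \left(-1 + 1\right) \left(3 - 8 - \frac{15}{2}\right) = 0 \left(- \frac{25}{2}\right) = 0$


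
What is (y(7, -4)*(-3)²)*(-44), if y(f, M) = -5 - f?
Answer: 4752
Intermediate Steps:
(y(7, -4)*(-3)²)*(-44) = ((-5 - 1*7)*(-3)²)*(-44) = ((-5 - 7)*9)*(-44) = -12*9*(-44) = -108*(-44) = 4752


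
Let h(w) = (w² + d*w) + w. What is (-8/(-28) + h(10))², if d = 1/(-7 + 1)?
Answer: 5202961/441 ≈ 11798.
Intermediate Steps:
d = -⅙ (d = 1/(-6) = -⅙ ≈ -0.16667)
h(w) = w² + 5*w/6 (h(w) = (w² - w/6) + w = w² + 5*w/6)
(-8/(-28) + h(10))² = (-8/(-28) + (⅙)*10*(5 + 6*10))² = (-8*(-1/28) + (⅙)*10*(5 + 60))² = (2/7 + (⅙)*10*65)² = (2/7 + 325/3)² = (2281/21)² = 5202961/441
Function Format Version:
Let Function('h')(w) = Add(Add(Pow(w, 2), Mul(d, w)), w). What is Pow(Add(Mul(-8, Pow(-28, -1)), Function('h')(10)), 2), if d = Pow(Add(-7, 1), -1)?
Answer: Rational(5202961, 441) ≈ 11798.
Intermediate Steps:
d = Rational(-1, 6) (d = Pow(-6, -1) = Rational(-1, 6) ≈ -0.16667)
Function('h')(w) = Add(Pow(w, 2), Mul(Rational(5, 6), w)) (Function('h')(w) = Add(Add(Pow(w, 2), Mul(Rational(-1, 6), w)), w) = Add(Pow(w, 2), Mul(Rational(5, 6), w)))
Pow(Add(Mul(-8, Pow(-28, -1)), Function('h')(10)), 2) = Pow(Add(Mul(-8, Pow(-28, -1)), Mul(Rational(1, 6), 10, Add(5, Mul(6, 10)))), 2) = Pow(Add(Mul(-8, Rational(-1, 28)), Mul(Rational(1, 6), 10, Add(5, 60))), 2) = Pow(Add(Rational(2, 7), Mul(Rational(1, 6), 10, 65)), 2) = Pow(Add(Rational(2, 7), Rational(325, 3)), 2) = Pow(Rational(2281, 21), 2) = Rational(5202961, 441)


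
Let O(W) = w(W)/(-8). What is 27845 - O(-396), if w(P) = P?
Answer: 55591/2 ≈ 27796.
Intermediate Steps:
O(W) = -W/8 (O(W) = W/(-8) = W*(-⅛) = -W/8)
27845 - O(-396) = 27845 - (-1)*(-396)/8 = 27845 - 1*99/2 = 27845 - 99/2 = 55591/2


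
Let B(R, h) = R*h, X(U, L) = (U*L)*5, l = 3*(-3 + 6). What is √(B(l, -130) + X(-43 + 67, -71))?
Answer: I*√9690 ≈ 98.438*I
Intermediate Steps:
l = 9 (l = 3*3 = 9)
X(U, L) = 5*L*U (X(U, L) = (L*U)*5 = 5*L*U)
√(B(l, -130) + X(-43 + 67, -71)) = √(9*(-130) + 5*(-71)*(-43 + 67)) = √(-1170 + 5*(-71)*24) = √(-1170 - 8520) = √(-9690) = I*√9690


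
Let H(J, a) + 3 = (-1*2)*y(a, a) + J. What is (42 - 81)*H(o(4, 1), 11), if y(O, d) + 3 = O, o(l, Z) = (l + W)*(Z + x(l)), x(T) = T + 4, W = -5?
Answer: 1092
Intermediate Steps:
x(T) = 4 + T
o(l, Z) = (-5 + l)*(4 + Z + l) (o(l, Z) = (l - 5)*(Z + (4 + l)) = (-5 + l)*(4 + Z + l))
y(O, d) = -3 + O
H(J, a) = 3 + J - 2*a (H(J, a) = -3 + ((-1*2)*(-3 + a) + J) = -3 + (-2*(-3 + a) + J) = -3 + ((6 - 2*a) + J) = -3 + (6 + J - 2*a) = 3 + J - 2*a)
(42 - 81)*H(o(4, 1), 11) = (42 - 81)*(3 + (-20 + 4**2 - 1*4 - 5*1 + 1*4) - 2*11) = -39*(3 + (-20 + 16 - 4 - 5 + 4) - 22) = -39*(3 - 9 - 22) = -39*(-28) = 1092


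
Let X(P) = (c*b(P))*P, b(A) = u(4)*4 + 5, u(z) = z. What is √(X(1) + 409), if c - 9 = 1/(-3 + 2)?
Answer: √577 ≈ 24.021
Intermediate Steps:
c = 8 (c = 9 + 1/(-3 + 2) = 9 + 1/(-1) = 9 - 1 = 8)
b(A) = 21 (b(A) = 4*4 + 5 = 16 + 5 = 21)
X(P) = 168*P (X(P) = (8*21)*P = 168*P)
√(X(1) + 409) = √(168*1 + 409) = √(168 + 409) = √577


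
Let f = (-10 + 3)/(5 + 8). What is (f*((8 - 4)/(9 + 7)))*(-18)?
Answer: 63/26 ≈ 2.4231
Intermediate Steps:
f = -7/13 ≈ -0.53846
(f*((8 - 4)/(9 + 7)))*(-18) = -7*(8 - 4)/(13*(9 + 7))*(-18) = -28/(13*16)*(-18) = -7/13*1/4*(-18) = -7/52*(-18) = 63/26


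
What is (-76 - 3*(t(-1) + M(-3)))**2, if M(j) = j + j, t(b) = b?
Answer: 3025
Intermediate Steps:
M(j) = 2*j
(-76 - 3*(t(-1) + M(-3)))**2 = (-76 - 3*(-1 + 2*(-3)))**2 = (-76 - 3*(-1 - 6))**2 = (-76 - 3*(-7))**2 = (-76 + 21)**2 = (-55)**2 = 3025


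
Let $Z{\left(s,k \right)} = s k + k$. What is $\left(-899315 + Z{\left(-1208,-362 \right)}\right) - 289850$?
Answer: $-752231$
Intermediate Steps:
$Z{\left(s,k \right)} = k + k s$ ($Z{\left(s,k \right)} = k s + k = k + k s$)
$\left(-899315 + Z{\left(-1208,-362 \right)}\right) - 289850 = \left(-899315 - 362 \left(1 - 1208\right)\right) - 289850 = \left(-899315 - -436934\right) - 289850 = \left(-899315 + 436934\right) - 289850 = -462381 - 289850 = -752231$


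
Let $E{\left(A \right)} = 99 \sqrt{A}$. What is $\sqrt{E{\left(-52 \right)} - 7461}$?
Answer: $3 \sqrt{-829 + 22 i \sqrt{13}} \approx 4.1277 + 86.476 i$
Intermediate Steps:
$\sqrt{E{\left(-52 \right)} - 7461} = \sqrt{99 \sqrt{-52} - 7461} = \sqrt{99 \cdot 2 i \sqrt{13} - 7461} = \sqrt{198 i \sqrt{13} - 7461} = \sqrt{-7461 + 198 i \sqrt{13}}$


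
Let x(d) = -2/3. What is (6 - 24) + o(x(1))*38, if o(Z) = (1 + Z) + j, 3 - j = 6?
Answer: -358/3 ≈ -119.33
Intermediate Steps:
j = -3 (j = 3 - 1*6 = 3 - 6 = -3)
x(d) = -2/3 (x(d) = -2*1/3 = -2/3)
o(Z) = -2 + Z (o(Z) = (1 + Z) - 3 = -2 + Z)
(6 - 24) + o(x(1))*38 = (6 - 24) + (-2 - 2/3)*38 = -18 - 8/3*38 = -18 - 304/3 = -358/3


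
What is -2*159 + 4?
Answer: -314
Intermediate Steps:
-2*159 + 4 = -318 + 4 = -314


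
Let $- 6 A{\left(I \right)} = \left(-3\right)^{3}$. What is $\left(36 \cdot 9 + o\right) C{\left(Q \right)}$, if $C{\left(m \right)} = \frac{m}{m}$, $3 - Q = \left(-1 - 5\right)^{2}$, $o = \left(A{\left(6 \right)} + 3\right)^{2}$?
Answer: $\frac{1521}{4} \approx 380.25$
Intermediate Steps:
$A{\left(I \right)} = \frac{9}{2}$ ($A{\left(I \right)} = - \frac{\left(-3\right)^{3}}{6} = \left(- \frac{1}{6}\right) \left(-27\right) = \frac{9}{2}$)
$o = \frac{225}{4}$ ($o = \left(\frac{9}{2} + 3\right)^{2} = \left(\frac{15}{2}\right)^{2} = \frac{225}{4} \approx 56.25$)
$Q = -33$ ($Q = 3 - \left(-1 - 5\right)^{2} = 3 - \left(-6\right)^{2} = 3 - 36 = -33$)
$C{\left(m \right)} = 1$
$\left(36 \cdot 9 + o\right) C{\left(Q \right)} = \left(36 \cdot 9 + \frac{225}{4}\right) 1 = \left(324 + \frac{225}{4}\right) 1 = \frac{1521}{4} \cdot 1 = \frac{1521}{4}$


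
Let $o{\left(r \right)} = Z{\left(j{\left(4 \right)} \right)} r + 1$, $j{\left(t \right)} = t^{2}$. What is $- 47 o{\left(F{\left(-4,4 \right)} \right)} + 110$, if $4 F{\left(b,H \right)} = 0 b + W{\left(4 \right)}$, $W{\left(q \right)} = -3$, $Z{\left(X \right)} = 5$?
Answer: $\frac{957}{4} \approx 239.25$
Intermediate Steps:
$F{\left(b,H \right)} = - \frac{3}{4}$ ($F{\left(b,H \right)} = \frac{0 b - 3}{4} = \frac{0 - 3}{4} = \frac{1}{4} \left(-3\right) = - \frac{3}{4}$)
$o{\left(r \right)} = 1 + 5 r$ ($o{\left(r \right)} = 5 r + 1 = 1 + 5 r$)
$- 47 o{\left(F{\left(-4,4 \right)} \right)} + 110 = - 47 \left(1 + 5 \left(- \frac{3}{4}\right)\right) + 110 = - 47 \left(1 - \frac{15}{4}\right) + 110 = \left(-47\right) \left(- \frac{11}{4}\right) + 110 = \frac{517}{4} + 110 = \frac{957}{4}$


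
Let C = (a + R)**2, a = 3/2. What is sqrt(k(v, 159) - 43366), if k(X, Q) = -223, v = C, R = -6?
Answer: I*sqrt(43589) ≈ 208.78*I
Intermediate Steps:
a = 3/2 (a = 3*(1/2) = 3/2 ≈ 1.5000)
C = 81/4 (C = (3/2 - 6)**2 = (-9/2)**2 = 81/4 ≈ 20.250)
v = 81/4 ≈ 20.250
sqrt(k(v, 159) - 43366) = sqrt(-223 - 43366) = sqrt(-43589) = I*sqrt(43589)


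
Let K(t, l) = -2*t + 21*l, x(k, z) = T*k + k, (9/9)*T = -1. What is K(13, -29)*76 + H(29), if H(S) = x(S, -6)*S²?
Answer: -48260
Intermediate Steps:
T = -1
x(k, z) = 0 (x(k, z) = -k + k = 0)
H(S) = 0 (H(S) = 0*S² = 0)
K(13, -29)*76 + H(29) = (-2*13 + 21*(-29))*76 + 0 = (-26 - 609)*76 + 0 = -635*76 + 0 = -48260 + 0 = -48260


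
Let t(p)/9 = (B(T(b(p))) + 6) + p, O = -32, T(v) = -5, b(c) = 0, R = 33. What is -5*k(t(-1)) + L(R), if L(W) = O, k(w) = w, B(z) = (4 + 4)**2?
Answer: -3137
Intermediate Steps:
B(z) = 64 (B(z) = 8**2 = 64)
t(p) = 630 + 9*p (t(p) = 9*((64 + 6) + p) = 9*(70 + p) = 630 + 9*p)
L(W) = -32
-5*k(t(-1)) + L(R) = -5*(630 + 9*(-1)) - 32 = -5*(630 - 9) - 32 = -5*621 - 32 = -3105 - 32 = -3137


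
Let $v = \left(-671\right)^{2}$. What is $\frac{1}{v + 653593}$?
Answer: $\frac{1}{1103834} \approx 9.0593 \cdot 10^{-7}$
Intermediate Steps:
$v = 450241$
$\frac{1}{v + 653593} = \frac{1}{450241 + 653593} = \frac{1}{1103834}$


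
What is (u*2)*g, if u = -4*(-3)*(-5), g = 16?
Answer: -1920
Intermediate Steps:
u = -60 (u = 12*(-5) = -60)
(u*2)*g = -60*2*16 = -120*16 = -1920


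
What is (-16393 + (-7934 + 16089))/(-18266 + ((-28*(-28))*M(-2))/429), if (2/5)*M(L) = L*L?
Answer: 1767051/3914137 ≈ 0.45145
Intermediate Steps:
M(L) = 5*L**2/2 (M(L) = 5*(L*L)/2 = 5*L**2/2)
(-16393 + (-7934 + 16089))/(-18266 + ((-28*(-28))*M(-2))/429) = (-16393 + (-7934 + 16089))/(-18266 + ((-28*(-28))*((5/2)*(-2)**2))/429) = (-16393 + 8155)/(-18266 + (784*((5/2)*4))*(1/429)) = -8238/(-18266 + (784*10)*(1/429)) = -8238/(-18266 + 7840*(1/429)) = -8238/(-18266 + 7840/429) = -8238/(-7828274/429) = -8238*(-429/7828274) = 1767051/3914137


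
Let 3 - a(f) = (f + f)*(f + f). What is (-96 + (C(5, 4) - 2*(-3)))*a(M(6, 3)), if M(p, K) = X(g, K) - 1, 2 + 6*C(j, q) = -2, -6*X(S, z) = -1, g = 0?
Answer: -544/27 ≈ -20.148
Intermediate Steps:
X(S, z) = ⅙ (X(S, z) = -⅙*(-1) = ⅙)
C(j, q) = -⅔ (C(j, q) = -⅓ + (⅙)*(-2) = -⅓ - ⅓ = -⅔)
M(p, K) = -⅚ (M(p, K) = ⅙ - 1 = -⅚)
a(f) = 3 - 4*f² (a(f) = 3 - (f + f)*(f + f) = 3 - 2*f*2*f = 3 - 4*f²)
(-96 + (C(5, 4) - 2*(-3)))*a(M(6, 3)) = (-96 + (-⅔ - 2*(-3)))*(3 - 4*(-⅚)²) = (-96 + (-⅔ + 6))*(3 - 4*25/36) = (-96 + 16/3)*(3 - 25/9) = -272/3*2/9 = -544/27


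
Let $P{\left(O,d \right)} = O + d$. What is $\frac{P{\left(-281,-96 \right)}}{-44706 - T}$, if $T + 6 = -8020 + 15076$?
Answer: $\frac{377}{51756} \approx 0.0072842$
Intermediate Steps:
$T = 7050$ ($T = -6 + \left(-8020 + 15076\right) = -6 + 7056 = 7050$)
$\frac{P{\left(-281,-96 \right)}}{-44706 - T} = \frac{-281 - 96}{-44706 - 7050} = - \frac{377}{-44706 - 7050} = - \frac{377}{-51756} = \left(-377\right) \left(- \frac{1}{51756}\right) = \frac{377}{51756}$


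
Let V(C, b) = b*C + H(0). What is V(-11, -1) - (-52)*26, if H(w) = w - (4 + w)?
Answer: 1359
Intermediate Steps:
H(w) = -4 (H(w) = w + (-4 - w) = -4)
V(C, b) = -4 + C*b (V(C, b) = b*C - 4 = C*b - 4 = -4 + C*b)
V(-11, -1) - (-52)*26 = (-4 - 11*(-1)) - (-52)*26 = (-4 + 11) - 13*(-104) = 7 + 1352 = 1359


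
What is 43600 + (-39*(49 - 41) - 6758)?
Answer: 36530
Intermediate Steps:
43600 + (-39*(49 - 41) - 6758) = 43600 + (-39*8 - 6758) = 43600 + (-312 - 6758) = 43600 - 7070 = 36530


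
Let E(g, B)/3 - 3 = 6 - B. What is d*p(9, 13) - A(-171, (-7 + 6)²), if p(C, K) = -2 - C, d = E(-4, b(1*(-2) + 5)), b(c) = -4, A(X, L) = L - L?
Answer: -429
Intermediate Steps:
A(X, L) = 0
E(g, B) = 27 - 3*B (E(g, B) = 9 + 3*(6 - B) = 9 + (18 - 3*B) = 27 - 3*B)
d = 39 (d = 27 - 3*(-4) = 27 + 12 = 39)
d*p(9, 13) - A(-171, (-7 + 6)²) = 39*(-2 - 1*9) - 1*0 = 39*(-2 - 9) + 0 = 39*(-11) + 0 = -429 + 0 = -429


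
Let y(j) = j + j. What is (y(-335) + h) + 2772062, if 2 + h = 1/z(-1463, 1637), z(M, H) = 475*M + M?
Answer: 1929962739319/696388 ≈ 2.7714e+6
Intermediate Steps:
z(M, H) = 476*M
y(j) = 2*j
h = -1392777/696388 (h = -2 + 1/(476*(-1463)) = -2 + 1/(-696388) = -2 - 1/696388 = -1392777/696388 ≈ -2.0000)
(y(-335) + h) + 2772062 = (2*(-335) - 1392777/696388) + 2772062 = (-670 - 1392777/696388) + 2772062 = -467972737/696388 + 2772062 = 1929962739319/696388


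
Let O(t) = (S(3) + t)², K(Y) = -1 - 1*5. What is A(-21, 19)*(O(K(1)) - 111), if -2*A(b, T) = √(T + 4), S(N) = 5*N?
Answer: 15*√23 ≈ 71.938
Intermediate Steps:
K(Y) = -6 (K(Y) = -1 - 5 = -6)
O(t) = (15 + t)² (O(t) = (5*3 + t)² = (15 + t)²)
A(b, T) = -√(4 + T)/2 (A(b, T) = -√(T + 4)/2 = -√(4 + T)/2)
A(-21, 19)*(O(K(1)) - 111) = (-√(4 + 19)/2)*((15 - 6)² - 111) = (-√23/2)*(9² - 111) = (-√23/2)*(81 - 111) = -√23/2*(-30) = 15*√23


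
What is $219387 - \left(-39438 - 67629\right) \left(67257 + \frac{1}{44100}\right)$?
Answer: $\frac{105858001743889}{14700} \approx 7.2012 \cdot 10^{9}$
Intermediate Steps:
$219387 - \left(-39438 - 67629\right) \left(67257 + \frac{1}{44100}\right) = 219387 - - 107067 \left(67257 + \frac{1}{44100}\right) = 219387 - \left(-107067\right) \frac{2966033701}{44100} = 219387 - - \frac{105854776754989}{14700} = 219387 + \frac{105854776754989}{14700} = \frac{105858001743889}{14700}$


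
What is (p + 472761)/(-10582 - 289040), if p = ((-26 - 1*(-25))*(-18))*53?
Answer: -157905/99874 ≈ -1.5810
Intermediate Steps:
p = 954 (p = ((-26 + 25)*(-18))*53 = -1*(-18)*53 = 18*53 = 954)
(p + 472761)/(-10582 - 289040) = (954 + 472761)/(-10582 - 289040) = 473715/(-299622) = 473715*(-1/299622) = -157905/99874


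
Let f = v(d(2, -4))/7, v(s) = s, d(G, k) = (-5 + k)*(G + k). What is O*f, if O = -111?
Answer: -1998/7 ≈ -285.43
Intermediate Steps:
f = 18/7 (f = ((-4)² - 5*2 - 5*(-4) + 2*(-4))/7 = (16 - 10 + 20 - 8)*(⅐) = 18*(⅐) = 18/7 ≈ 2.5714)
O*f = -111*18/7 = -1998/7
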